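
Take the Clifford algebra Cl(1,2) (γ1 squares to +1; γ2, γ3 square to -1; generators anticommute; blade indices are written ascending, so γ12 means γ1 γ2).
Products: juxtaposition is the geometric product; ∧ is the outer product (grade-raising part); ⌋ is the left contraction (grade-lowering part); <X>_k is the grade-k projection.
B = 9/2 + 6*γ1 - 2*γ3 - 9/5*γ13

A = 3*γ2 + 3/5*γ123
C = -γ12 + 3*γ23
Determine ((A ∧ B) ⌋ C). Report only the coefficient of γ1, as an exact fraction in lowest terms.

step 1: 27/2*γ2 - 18*γ12 - 6*γ23 + 81/10*γ123
step 2: 36 - 27/2*γ1 - 81/2*γ3
Answer: -27/2


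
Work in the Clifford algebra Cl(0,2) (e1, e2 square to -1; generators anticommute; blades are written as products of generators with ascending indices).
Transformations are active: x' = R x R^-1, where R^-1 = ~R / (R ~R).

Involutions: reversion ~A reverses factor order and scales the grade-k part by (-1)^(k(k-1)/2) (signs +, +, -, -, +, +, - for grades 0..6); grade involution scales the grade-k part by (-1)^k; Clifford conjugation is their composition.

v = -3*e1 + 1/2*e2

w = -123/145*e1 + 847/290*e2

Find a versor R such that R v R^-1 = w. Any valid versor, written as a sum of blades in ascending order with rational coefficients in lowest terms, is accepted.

Construction: equal norms (both -37/4) license R = v + w = -558/145*e1 + 496/145*e2 — nothing changes along that direction, while (v - w)/2 changes sign, so v maps onto w.
Answer: -558/145*e1 + 496/145*e2


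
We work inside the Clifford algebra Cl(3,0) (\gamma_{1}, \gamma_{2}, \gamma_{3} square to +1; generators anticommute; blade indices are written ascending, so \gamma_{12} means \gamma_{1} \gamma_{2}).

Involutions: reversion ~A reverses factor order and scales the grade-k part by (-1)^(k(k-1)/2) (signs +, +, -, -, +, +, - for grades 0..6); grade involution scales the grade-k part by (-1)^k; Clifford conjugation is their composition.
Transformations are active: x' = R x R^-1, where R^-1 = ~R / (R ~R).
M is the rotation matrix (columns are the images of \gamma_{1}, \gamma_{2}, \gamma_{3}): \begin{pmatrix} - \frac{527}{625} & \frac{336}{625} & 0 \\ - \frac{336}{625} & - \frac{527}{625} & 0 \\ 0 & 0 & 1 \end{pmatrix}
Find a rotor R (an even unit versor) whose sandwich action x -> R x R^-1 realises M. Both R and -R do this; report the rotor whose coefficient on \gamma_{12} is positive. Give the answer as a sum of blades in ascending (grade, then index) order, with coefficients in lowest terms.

Method: write R = a + b12*\gamma_{12} + b13*\gamma_{13} + b23*\gamma_{23} with a^2 + b12^2 + b13^2 + b23^2 = 1 (so R^-1 = ~R). Expanding the columns R e_j ~R gives tr M = 4a^2 - 1 and, from the antisymmetric part, M21 - M12 = -4a*b12, M13 - M31 = 4a*b13, M32 - M23 = -4a*b23.
Here tr M = -\frac{429}{625}, so a^2 = (1 + tr M)/4 = \frac{49}{625} and a = ±\frac{7}{25}. Taking a = \frac{7}{25}: M21 - M12 = -\frac{672}{625}, M13 - M31 = 0, M32 - M23 = 0, giving b12 = \frac{24}{25}, b13 = 0, b23 = 0, i.e. R = \frac{7}{25} + \frac{24}{25} \gamma_{12}.
Its \gamma_{12} coefficient is already positive.
Answer: \frac{7}{25} + \frac{24}{25} \gamma_{12}. Note: both R and -R realise this M (trace -\frac{429}{625}); the covering map identifies them, and the \gamma_{12}-coefficient sign is the tie-breaker.


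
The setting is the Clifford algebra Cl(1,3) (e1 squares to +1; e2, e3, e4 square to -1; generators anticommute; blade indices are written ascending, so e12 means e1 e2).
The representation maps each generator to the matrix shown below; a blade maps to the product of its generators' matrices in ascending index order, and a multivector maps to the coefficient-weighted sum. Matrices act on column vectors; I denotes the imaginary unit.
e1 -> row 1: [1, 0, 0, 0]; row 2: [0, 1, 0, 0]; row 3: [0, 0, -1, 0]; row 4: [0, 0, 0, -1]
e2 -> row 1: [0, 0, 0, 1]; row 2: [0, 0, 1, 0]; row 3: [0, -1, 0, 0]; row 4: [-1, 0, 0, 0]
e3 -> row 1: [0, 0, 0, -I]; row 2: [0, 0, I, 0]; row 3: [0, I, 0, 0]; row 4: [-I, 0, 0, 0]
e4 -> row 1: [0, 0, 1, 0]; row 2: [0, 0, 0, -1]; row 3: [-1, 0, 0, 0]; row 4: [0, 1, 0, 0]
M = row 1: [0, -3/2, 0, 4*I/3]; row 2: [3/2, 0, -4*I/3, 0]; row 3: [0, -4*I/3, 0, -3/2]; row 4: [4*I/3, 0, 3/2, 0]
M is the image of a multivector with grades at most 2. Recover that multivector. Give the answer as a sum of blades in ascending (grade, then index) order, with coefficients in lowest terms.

Method: the blade images are trace-orthogonal — tr(rho(e_A) rho(e_B)^-1) = 4 if A = B and 0 otherwise — and rho(e_A)^-1 = (e_A)^2 * rho(e_A) with (e_A)^2 = +1 or -1, so the coefficient of e_A in the preimage is (e_A)^2 * tr(M rho(e_A))/4.
Nonzero projections over blades of grade <= 2: e3: (e3)^2 = -1, tr(M rho(e3)) = 16/3, coefficient -4/3; e24: (e24)^2 = -1, tr(M rho(e24)) = 6, coefficient -3/2. Every other blade of grade <= 2 projects to 0.
Answer: -4/3*e3 - 3/2*e24


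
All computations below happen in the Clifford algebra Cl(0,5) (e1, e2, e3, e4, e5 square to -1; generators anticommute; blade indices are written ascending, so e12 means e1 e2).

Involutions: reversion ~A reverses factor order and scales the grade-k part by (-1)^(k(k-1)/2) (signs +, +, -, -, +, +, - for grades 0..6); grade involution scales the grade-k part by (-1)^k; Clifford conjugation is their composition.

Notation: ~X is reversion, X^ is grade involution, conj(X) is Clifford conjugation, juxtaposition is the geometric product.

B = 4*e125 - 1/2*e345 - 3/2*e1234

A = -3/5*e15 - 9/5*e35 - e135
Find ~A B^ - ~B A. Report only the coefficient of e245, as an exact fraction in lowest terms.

first term: -12/5*e2 + 9/10*e4 + 1/2*e14 - 4*e23 + 36/5*e123 - 3/10*e134 - 3/2*e245 + 27/10*e1245 + 9/10*e2345
second term: 12/5*e2 - 9/10*e4 + 1/2*e14 - 4*e23 + 36/5*e123 - 3/10*e134 + 3/2*e245 + 27/10*e1245 + 9/10*e2345
Answer: -3


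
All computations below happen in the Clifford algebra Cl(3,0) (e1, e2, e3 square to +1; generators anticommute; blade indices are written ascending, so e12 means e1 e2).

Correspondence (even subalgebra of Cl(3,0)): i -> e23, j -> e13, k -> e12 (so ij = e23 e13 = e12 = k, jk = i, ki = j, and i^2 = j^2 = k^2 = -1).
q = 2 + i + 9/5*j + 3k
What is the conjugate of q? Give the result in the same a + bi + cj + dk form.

In blades: q = 2 + 3*e12 + 9/5*e13 + e23.
Quaternion conjugation is reversion on the even subalgebra: the scalar is fixed and every grade-2 blade flips sign, giving 2 - 3*e12 - 9/5*e13 - e23; translating back:
Answer: 2 - i - 9/5*j - 3k


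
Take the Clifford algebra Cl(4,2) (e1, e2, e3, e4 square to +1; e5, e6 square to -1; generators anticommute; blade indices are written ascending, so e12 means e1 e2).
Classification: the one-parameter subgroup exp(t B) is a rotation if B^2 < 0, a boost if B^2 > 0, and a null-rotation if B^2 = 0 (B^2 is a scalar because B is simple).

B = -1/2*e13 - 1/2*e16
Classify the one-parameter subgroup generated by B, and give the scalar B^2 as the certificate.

B^2 term by term: the squares give (-1/2)^2*(e13)^2 + (-1/2)^2*(e16)^2 = 1/4*(-1) + 1/4*(+1) = 0 (each basis 2-blade squares to minus the product of its generators' squares); cross terms between blades sharing an index anticommute and cancel. So B^2 = 0.
Answer: null-rotation, certificate B^2 = 0. One invariant decides it: the square 0 survives every conjugation, and its sign is exactly the classification.


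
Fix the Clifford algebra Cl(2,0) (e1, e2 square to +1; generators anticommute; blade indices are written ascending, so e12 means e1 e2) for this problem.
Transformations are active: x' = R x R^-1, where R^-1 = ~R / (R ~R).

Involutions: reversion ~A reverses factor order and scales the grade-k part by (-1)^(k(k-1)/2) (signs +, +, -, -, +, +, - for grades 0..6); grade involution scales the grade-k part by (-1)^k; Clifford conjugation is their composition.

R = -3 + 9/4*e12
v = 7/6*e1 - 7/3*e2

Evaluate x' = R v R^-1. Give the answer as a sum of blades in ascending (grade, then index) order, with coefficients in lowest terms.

~R = -3 - 9/4*e12, and R ~R = 225/16, so R^-1 = ~R / (225/16).
R v = -35/4*e1 + 35/8*e2
Answer: 77/30*e1 + 7/15*e2


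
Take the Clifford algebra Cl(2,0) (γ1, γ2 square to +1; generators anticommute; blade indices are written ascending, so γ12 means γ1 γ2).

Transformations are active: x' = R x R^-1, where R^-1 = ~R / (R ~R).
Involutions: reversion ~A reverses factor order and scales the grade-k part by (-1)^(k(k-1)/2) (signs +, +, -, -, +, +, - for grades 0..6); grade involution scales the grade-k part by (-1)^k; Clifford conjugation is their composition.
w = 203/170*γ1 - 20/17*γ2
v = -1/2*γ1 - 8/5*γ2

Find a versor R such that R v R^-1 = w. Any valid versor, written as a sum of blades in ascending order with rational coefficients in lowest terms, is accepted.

Since q(v) = q(w) = 281/100, the sum R = v + w = 59/85*γ1 - 236/85*γ2 does the job whenever invertible.
Answer: 59/85*γ1 - 236/85*γ2


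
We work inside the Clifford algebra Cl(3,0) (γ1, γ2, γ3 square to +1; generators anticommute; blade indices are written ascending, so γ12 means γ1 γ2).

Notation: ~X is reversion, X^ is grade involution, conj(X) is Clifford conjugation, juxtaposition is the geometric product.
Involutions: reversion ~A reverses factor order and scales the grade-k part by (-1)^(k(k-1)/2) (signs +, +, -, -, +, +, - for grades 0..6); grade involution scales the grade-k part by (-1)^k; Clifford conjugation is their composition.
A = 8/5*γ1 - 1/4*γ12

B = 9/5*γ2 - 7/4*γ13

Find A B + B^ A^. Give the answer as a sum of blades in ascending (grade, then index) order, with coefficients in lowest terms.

first term: -9/20*γ1 - 14/5*γ3 + 72/25*γ12 - 7/16*γ23
second term: -9/20*γ1 - 14/5*γ3 - 72/25*γ12 + 7/16*γ23
Answer: -9/10*γ1 - 28/5*γ3


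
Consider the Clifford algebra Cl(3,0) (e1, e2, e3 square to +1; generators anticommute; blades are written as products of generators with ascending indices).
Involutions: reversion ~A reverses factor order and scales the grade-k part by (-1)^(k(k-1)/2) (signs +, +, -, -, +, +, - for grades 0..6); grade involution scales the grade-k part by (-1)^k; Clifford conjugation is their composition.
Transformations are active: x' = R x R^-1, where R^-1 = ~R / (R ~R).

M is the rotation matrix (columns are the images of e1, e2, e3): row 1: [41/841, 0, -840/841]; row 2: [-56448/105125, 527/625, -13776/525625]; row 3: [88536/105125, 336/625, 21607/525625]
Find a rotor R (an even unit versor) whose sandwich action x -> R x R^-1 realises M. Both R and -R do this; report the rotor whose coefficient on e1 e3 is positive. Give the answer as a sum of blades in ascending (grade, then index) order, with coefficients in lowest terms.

Method: write R = a + b12*e1 e2 + b13*e1 e3 + b23*e2 e3 with a^2 + b12^2 + b13^2 + b23^2 = 1 (so R^-1 = ~R). Expanding the columns R e_j ~R gives tr M = 4a^2 - 1 and, from the antisymmetric part, M21 - M12 = -4a*b12, M13 - M31 = 4a*b13, M32 - M23 = -4a*b23.
Here tr M = 490439/525625, so a^2 = (1 + tr M)/4 = 254016/525625 and a = ±504/725. Taking a = 504/725: M21 - M12 = -56448/105125, M13 - M31 = -193536/105125, M32 - M23 = 296352/525625, giving b12 = 28/145, b13 = -96/145, b23 = -147/725, i.e. R = 504/725 + 28/145*e1 e2 - 96/145*e1 e3 - 147/725*e2 e3.
Its e1 e3 coefficient is negative, so report the other preimage -R.
Answer: -504/725 - 28/145*e1 e2 + 96/145*e1 e3 + 147/725*e2 e3. Key observation: the double cover Spin(3) -> SO(3) sends R and -R to the same matrix (trace 490439/525625 here), so the stated sign of the e1 e3 coefficient is what selects one sheet.


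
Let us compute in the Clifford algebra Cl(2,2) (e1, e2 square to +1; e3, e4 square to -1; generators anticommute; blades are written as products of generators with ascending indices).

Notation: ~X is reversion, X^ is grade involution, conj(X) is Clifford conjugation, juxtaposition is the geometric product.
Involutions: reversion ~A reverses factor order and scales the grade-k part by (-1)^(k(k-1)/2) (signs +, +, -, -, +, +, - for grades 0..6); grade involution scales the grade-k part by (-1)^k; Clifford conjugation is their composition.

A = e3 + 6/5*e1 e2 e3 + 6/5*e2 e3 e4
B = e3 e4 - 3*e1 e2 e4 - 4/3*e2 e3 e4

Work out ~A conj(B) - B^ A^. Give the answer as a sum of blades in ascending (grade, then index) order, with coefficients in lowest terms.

first term: -8/5 - 6/5*e2 + e4 + 18/5*e1 e3 + 8/5*e1 e4 - 4/3*e2 e4 - 18/5*e3 e4 - 6/5*e1 e2 e4 - 3*e1 e2 e3 e4
second term: 8/5 + 6/5*e2 - e4 + 18/5*e1 e3 + 8/5*e1 e4 - 4/3*e2 e4 - 18/5*e3 e4 - 6/5*e1 e2 e4 + 3*e1 e2 e3 e4
Answer: -16/5 - 12/5*e2 + 2*e4 - 6*e1 e2 e3 e4


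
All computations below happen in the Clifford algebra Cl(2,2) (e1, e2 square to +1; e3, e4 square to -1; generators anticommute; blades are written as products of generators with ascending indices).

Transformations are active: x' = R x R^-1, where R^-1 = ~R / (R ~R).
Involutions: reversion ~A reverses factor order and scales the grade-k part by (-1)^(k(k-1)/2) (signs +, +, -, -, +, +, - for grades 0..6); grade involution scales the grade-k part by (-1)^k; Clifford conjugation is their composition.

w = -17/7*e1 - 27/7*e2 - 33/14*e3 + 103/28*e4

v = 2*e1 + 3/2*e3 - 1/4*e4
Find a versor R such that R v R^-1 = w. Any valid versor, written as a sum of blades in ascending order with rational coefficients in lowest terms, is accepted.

Since q(v) = q(w) = 27/16, the sum R = v + w = -3/7*e1 - 27/7*e2 - 6/7*e3 + 24/7*e4 does the job whenever invertible.
Answer: -3/7*e1 - 27/7*e2 - 6/7*e3 + 24/7*e4


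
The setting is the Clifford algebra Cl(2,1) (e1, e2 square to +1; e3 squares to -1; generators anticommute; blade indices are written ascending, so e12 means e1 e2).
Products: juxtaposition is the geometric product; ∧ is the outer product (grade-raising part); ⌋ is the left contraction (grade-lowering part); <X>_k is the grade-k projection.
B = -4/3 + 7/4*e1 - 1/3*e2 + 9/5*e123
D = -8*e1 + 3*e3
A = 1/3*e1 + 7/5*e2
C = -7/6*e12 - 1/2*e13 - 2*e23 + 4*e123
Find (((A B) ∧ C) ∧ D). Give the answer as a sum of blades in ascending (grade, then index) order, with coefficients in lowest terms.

step 1: 7/60 - 4/9*e1 - 28/15*e2 - 461/180*e12 - 63/25*e13 + 3/5*e23
step 2: -49/360*e12 - 7/120*e13 - 7/30*e23 + 19/45*e123
step 3: 35/24*e123
Answer: 35/24*e123


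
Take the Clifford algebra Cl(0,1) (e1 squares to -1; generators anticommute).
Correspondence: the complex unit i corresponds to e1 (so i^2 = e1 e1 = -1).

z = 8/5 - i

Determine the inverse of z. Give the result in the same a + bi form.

In blades: z = 8/5 - e1.
With qbar = 8/5 + e1 (scalar fixed, mapped units negated), z qbar = 89/25 (the sum of squared coefficients), so z^-1 = qbar / (89/25) = 40/89 + 25/89*e1; translating back:
Answer: 40/89 + 25/89*i


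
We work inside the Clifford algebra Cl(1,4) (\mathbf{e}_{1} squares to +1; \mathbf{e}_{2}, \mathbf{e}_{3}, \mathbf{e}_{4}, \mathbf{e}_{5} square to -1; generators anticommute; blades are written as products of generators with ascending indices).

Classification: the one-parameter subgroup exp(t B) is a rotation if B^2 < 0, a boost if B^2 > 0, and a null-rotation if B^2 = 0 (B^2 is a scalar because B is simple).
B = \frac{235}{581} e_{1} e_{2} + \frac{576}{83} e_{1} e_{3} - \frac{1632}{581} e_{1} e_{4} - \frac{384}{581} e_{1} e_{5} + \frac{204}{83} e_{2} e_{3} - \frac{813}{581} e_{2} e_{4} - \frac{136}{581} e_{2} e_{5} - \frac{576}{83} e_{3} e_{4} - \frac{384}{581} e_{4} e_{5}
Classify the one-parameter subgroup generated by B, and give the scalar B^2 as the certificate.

B^2 term by term: the squares give (\frac{235}{581})^2*(e_{1} e_{2})^2 + (\frac{576}{83})^2*(e_{1} e_{3})^2 + (-\frac{1632}{581})^2*(e_{1} e_{4})^2 + (-\frac{384}{581})^2*(e_{1} e_{5})^2 + (\frac{204}{83})^2*(e_{2} e_{3})^2 + (-\frac{813}{581})^2*(e_{2} e_{4})^2 + (-\frac{136}{581})^2*(e_{2} e_{5})^2 + (-\frac{576}{83})^2*(e_{3} e_{4})^2 + (-\frac{384}{581})^2*(e_{4} e_{5})^2 = \frac{55225}{337561}*(+1) + \frac{331776}{6889}*(+1) + \frac{2663424}{337561}*(+1) + \frac{147456}{337561}*(+1) + \frac{41616}{6889}*(-1) + \frac{660969}{337561}*(-1) + \frac{18496}{337561}*(-1) + \frac{331776}{6889}*(-1) + \frac{147456}{337561}*(-1) = 0 (each basis 2-blade squares to minus the product of its generators' squares); cross terms between blades sharing an index anticommute and cancel; the commuting (index-disjoint) pairs give grade-4 terms 2*c*c'*(blade product), which cancel blade by blade — e_{1} e_{2} e_{3} e_{4}: -\frac{270720}{48223} + \frac{936576}{48223} - \frac{665856}{48223} = 0; e_{1} e_{2} e_{3} e_{5}: \frac{156672}{48223} - \frac{156672}{48223} = 0; e_{1} e_{2} e_{4} e_{5}: -\frac{180480}{337561} - \frac{443904}{337561} + \frac{624384}{337561} = 0; e_{1} e_{3} e_{4} e_{5}: -\frac{442368}{48223} + \frac{442368}{48223} = 0; e_{2} e_{3} e_{4} e_{5}: -\frac{156672}{48223} + \frac{156672}{48223} = 0 — confirming B is simple. So B^2 = 0.
Answer: null-rotation, certificate B^2 = 0. Because 0 is invariant under every versor sandwich, the classification follows from its sign alone.


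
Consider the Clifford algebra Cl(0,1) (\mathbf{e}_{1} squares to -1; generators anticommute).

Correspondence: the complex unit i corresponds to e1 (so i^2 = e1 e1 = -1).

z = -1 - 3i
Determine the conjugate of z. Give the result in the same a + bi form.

In blades: z = -1 - 3 e_{1}.
Conjugation here is Clifford conjugation: the scalar is fixed and the grade-1 and grade-2 blades all flip sign, giving -1 + 3 e_{1}; translating back:
Answer: -1 + 3i


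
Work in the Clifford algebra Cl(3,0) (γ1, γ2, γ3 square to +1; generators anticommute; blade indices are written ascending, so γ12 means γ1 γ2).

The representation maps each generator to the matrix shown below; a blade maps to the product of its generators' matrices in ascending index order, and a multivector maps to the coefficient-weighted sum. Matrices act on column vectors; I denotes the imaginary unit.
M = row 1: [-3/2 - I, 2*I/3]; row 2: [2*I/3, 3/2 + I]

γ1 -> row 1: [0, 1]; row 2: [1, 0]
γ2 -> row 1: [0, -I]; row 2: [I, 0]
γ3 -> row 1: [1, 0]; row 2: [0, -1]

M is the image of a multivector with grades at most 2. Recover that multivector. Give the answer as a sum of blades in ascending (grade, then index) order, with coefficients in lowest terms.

Method: 1, rho(γ1), rho(γ2), rho(γ3) form a trace-orthogonal basis of the 2x2 complex matrices (tr(X Y) = 2 if X = Y, else 0), so M = m0*1 + m1*rho(γ1) + m2*rho(γ2) + m3*rho(γ3) with m0 = tr(M)/2 = 0, m1 = tr(M rho(γ1))/2 = 2*I/3, m2 = tr(M rho(γ2))/2 = 0, m3 = tr(M rho(γ3))/2 = -3/2 - I.
Multiplying table entries, the bivector images are rho(γ12) = I*rho(γ3), rho(γ13) = -I*rho(γ2), rho(γ23) = I*rho(γ1); with real blade coefficients the real parts of m0..m3 are the coefficients of 1, γ1, γ2, γ3 and the imaginary parts give the bivectors (γ23: Im m1, γ13: -Im m2, γ12: Im m3).
Answer: -3/2*γ3 - γ12 + 2/3*γ23


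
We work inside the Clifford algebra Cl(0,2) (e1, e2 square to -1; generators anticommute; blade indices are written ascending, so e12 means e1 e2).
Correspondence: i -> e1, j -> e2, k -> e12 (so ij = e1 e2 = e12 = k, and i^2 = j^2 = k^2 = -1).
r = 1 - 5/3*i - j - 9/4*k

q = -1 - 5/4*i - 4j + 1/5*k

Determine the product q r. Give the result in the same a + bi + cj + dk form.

In blades: q = -1 - 5/4*e1 - 4*e2 + 1/5*e12, r = 1 - 5/3*e1 - e2 - 9/4*e12.
Distribute q over r term by term (generator squares from the signature, products reordered to ascending indices): (-1)*r = -1 + 5/3*e1 + e2 + 9/4*e12; (-5/4*e1)*r = -25/12 - 5/4*e1 - 45/16*e2 + 5/4*e12; (-4*e2)*r = -4 + 9*e1 - 4*e2 - 20/3*e12; (1/5*e12)*r = 9/20 + 1/5*e1 - 1/3*e2 + 1/5*e12.
Sum: -199/30 + 577/60*e1 - 295/48*e2 - 89/30*e12; translating back through the correspondence:
Answer: -199/30 + 577/60*i - 295/48*j - 89/30*k


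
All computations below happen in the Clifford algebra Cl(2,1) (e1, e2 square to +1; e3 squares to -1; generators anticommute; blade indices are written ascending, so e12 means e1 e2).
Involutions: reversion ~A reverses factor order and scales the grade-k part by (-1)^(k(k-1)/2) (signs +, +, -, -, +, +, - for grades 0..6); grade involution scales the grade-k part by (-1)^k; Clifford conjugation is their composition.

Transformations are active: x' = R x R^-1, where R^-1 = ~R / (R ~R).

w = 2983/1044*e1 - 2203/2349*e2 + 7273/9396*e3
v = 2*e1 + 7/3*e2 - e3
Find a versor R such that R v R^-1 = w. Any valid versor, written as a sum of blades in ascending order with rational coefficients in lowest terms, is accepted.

R = v + w = 5071/1044*e1 + 3278/2349*e2 - 2123/9396*e3 works: the equal norms (76/9) guarantee its sandwich swaps v into w.
Answer: 5071/1044*e1 + 3278/2349*e2 - 2123/9396*e3


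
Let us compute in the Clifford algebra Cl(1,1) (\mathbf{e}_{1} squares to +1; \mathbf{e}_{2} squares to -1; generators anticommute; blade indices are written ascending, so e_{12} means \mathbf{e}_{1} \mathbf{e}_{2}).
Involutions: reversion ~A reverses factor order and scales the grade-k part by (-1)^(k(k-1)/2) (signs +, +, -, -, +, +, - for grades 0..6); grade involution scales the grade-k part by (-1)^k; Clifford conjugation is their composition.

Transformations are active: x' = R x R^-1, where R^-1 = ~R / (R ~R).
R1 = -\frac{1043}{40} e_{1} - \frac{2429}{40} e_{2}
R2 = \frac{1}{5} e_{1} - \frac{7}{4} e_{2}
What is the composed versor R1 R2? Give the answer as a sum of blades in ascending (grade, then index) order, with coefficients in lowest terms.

Distribute over the terms of R1 (each basis-blade product reordered to ascending indices, repeated generators contracted through their squares):
(-\frac{1043}{40} e_{1}) R2 = -\frac{1043}{200} + \frac{7301}{160} e_{12}
(-\frac{2429}{40} e_{2}) R2 = -\frac{17003}{160} + \frac{2429}{200} e_{12}
Summing the partial products and collecting blades:
Answer: -\frac{89187}{800} + \frac{46221}{800} e_{12}


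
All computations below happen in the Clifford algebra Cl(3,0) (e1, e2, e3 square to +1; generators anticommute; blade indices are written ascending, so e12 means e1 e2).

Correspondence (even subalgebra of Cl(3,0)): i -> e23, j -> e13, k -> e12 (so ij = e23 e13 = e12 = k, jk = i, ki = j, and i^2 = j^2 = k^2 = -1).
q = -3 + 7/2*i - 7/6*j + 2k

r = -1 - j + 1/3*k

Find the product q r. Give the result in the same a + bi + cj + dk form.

In blades: q = -3 + 2*e12 - 7/6*e13 + 7/2*e23, r = -1 + 1/3*e12 - e13.
Distribute q over r term by term (generator squares from the signature, products reordered to ascending indices): (-3)*r = 3 - e12 + 3*e13; (2*e12)*r = -2/3 - 2*e12 + 2*e23; (-7/6*e13)*r = -7/6 + 7/6*e13 - 7/18*e23; (7/2*e23)*r = -7/2*e12 - 7/6*e13 - 7/2*e23.
Sum: 7/6 - 13/2*e12 + 3*e13 - 17/9*e23; translating back through the correspondence:
Answer: 7/6 - 17/9*i + 3j - 13/2*k


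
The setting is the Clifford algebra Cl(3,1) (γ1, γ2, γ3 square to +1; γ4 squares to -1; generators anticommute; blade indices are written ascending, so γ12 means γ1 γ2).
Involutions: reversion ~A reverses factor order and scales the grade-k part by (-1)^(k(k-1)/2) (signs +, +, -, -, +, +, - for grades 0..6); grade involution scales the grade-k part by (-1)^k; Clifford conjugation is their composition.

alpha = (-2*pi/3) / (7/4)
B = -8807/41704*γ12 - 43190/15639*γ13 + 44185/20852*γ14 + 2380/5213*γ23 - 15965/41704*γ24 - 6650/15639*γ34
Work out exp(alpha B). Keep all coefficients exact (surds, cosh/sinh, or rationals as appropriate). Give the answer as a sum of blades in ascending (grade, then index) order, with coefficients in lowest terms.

B^2 term by term: the squares give (-8807/41704)^2*(γ12)^2 + (-43190/15639)^2*(γ13)^2 + (44185/20852)^2*(γ14)^2 + (2380/5213)^2*(γ23)^2 + (-15965/41704)^2*(γ24)^2 + (-6650/15639)^2*(γ34)^2 = 77563249/1739223616*(-1) + 1865376100/244578321*(-1) + 1952314225/434805904*(+1) + 5664400/27175369*(-1) + 254881225/1739223616*(+1) + 44222500/244578321*(+1) = -49/16 (each basis 2-blade squares to minus the product of its generators' squares); cross terms between blades sharing an index anticommute and cancel; the commuting (index-disjoint) pairs give grade-4 terms 2*c*c'*(blade product), which cancel blade by blade — γ1234: 29283275/163052214 - 344764175/163052214 + 52580150/27175369 = 0 — confirming B is simple. So B^2 = -49/16.
B^2 = -49/16 — the negative square puts this in the circular regime; l = 7/4, alpha*l = -2*pi/3, so exp(alpha B) = cos(-2*pi/3) + (sin(-2*pi/3)/(7/4))*B = -1/2 + (-2*sqrt(3)/7)*B.
Answer: -1/2 + 8807*sqrt(3)/145964*γ12 + 12340*sqrt(3)/15639*γ13 - 44185*sqrt(3)/72982*γ14 - 680*sqrt(3)/5213*γ23 + 15965*sqrt(3)/145964*γ24 + 1900*sqrt(3)/15639*γ34


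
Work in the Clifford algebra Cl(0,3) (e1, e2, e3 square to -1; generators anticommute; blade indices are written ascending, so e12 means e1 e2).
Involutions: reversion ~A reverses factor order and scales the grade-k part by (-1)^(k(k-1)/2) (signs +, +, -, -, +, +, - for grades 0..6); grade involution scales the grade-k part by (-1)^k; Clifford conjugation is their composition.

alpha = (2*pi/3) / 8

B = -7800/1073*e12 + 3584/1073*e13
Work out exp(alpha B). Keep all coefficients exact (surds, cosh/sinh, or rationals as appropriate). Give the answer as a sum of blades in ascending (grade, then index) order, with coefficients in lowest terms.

B^2 term by term: the squares give (-7800/1073)^2*(e12)^2 + (3584/1073)^2*(e13)^2 = 60840000/1151329*(-1) + 12845056/1151329*(-1) = -64 (each basis 2-blade squares to minus the product of its generators' squares); cross terms between blades sharing an index anticommute and cancel. So B^2 = -64.
B^2 = -64 — a negative square means the series sums to a rotation: l = 8, alpha*l = 2*pi/3, so exp(alpha B) = cos(2*pi/3) + (sin(2*pi/3)/8)*B = -1/2 + (sqrt(3)/16)*B.
Answer: -1/2 - 975*sqrt(3)/2146*e12 + 224*sqrt(3)/1073*e13


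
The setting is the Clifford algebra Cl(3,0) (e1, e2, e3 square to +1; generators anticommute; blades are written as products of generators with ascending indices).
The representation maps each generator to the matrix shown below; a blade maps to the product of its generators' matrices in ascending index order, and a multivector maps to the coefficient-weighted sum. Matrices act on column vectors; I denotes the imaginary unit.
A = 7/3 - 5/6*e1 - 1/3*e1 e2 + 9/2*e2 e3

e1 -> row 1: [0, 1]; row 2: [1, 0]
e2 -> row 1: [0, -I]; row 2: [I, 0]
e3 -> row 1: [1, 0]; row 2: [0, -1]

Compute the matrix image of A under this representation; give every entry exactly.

Bivector images (products of the table entries): rho(e1 e2) = rho(e1)rho(e2) = row 1: [I, 0]; row 2: [0, -I]; rho(e2 e3) = rho(e2)rho(e3) = row 1: [0, I]; row 2: [I, 0].
M = (7/3)*1 + (-5/6)*rho(e1) + (-1/3)*rho(e1 e2) + (9/2)*rho(e2 e3), summed entrywise (1 is the identity matrix):
Answer: row 1: [7/3 - I/3, -5/6 + 9*I/2]; row 2: [-5/6 + 9*I/2, 7/3 + I/3]


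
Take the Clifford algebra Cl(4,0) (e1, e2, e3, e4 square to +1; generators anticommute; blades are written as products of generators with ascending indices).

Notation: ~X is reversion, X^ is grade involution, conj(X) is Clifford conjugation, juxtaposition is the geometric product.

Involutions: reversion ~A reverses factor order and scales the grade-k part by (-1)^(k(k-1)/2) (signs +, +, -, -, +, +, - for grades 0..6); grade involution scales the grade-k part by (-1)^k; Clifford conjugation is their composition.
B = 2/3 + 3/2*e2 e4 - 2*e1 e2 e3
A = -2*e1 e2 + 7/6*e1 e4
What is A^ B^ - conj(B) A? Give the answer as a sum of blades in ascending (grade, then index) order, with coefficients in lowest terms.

first term: 4*e3 - 37/12*e1 e2 - 20/9*e1 e4 - 7/3*e2 e3 e4
second term: -4*e3 - 37/12*e1 e2 - 20/9*e1 e4 - 7/3*e2 e3 e4
Answer: 8*e3


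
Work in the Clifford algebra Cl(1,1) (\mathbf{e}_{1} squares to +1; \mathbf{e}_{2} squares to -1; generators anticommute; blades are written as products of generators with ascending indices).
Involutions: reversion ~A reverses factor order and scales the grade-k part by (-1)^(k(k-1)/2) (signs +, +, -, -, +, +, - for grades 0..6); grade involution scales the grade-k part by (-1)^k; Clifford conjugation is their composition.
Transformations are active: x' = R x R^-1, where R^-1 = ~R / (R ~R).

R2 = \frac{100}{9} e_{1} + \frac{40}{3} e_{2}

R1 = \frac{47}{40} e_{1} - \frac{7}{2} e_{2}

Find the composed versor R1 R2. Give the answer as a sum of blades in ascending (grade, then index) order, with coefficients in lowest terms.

Distribute over the terms of R1 (each basis-blade product reordered to ascending indices, repeated generators contracted through their squares):
(\frac{47}{40} e_{1}) R2 = \frac{235}{18} + \frac{47}{3} e_{1} e_{2}
(-\frac{7}{2} e_{2}) R2 = \frac{140}{3} + \frac{350}{9} e_{1} e_{2}
Summing the partial products and collecting blades:
Answer: \frac{1075}{18} + \frac{491}{9} e_{1} e_{2}


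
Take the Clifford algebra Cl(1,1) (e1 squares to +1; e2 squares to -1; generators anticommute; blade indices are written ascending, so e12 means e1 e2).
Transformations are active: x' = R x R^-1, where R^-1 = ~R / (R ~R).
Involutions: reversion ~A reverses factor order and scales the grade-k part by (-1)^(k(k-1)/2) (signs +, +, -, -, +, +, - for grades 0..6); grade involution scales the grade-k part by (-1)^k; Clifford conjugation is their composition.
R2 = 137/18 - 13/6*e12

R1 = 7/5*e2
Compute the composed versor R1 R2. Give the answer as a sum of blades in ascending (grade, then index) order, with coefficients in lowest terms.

Distribute over the terms of R1 (each basis-blade product reordered to ascending indices, repeated generators contracted through their squares):
(7/5*e2) R2 = -91/30*e1 + 959/90*e2
Answer: -91/30*e1 + 959/90*e2


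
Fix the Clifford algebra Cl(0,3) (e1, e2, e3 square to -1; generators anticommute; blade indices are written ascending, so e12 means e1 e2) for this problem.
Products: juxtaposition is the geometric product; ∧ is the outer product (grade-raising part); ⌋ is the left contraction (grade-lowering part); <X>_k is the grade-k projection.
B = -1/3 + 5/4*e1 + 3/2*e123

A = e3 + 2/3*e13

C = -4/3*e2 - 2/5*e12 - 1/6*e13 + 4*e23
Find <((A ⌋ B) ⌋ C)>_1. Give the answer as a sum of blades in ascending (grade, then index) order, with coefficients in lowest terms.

step 1: e2 - 3/2*e12
step 2: 11/15 - 2/5*e1 - 4*e3
step 3: -2/5*e1 - 4*e3
Answer: -2/5*e1 - 4*e3


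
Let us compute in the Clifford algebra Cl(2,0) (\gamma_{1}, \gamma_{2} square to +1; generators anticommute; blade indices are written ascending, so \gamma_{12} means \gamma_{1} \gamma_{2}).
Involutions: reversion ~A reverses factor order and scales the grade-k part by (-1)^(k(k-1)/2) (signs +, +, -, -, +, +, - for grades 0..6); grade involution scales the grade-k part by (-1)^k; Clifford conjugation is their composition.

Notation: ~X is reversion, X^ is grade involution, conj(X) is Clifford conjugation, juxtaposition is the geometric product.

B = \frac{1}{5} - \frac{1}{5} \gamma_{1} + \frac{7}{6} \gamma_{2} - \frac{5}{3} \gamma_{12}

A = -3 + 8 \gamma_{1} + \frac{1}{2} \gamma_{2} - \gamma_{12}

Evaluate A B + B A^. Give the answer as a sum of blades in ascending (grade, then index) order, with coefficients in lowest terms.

first term: -\frac{197}{60} + \frac{28}{15} \gamma_{1} - \frac{254}{15} \gamma_{2} + \frac{427}{30} \gamma_{12}
second term: -\frac{5}{4} + \gamma_{1} - \frac{251}{15} \gamma_{2} + \frac{427}{30} \gamma_{12}
Answer: -\frac{68}{15} + \frac{43}{15} \gamma_{1} - \frac{101}{3} \gamma_{2} + \frac{427}{15} \gamma_{12}


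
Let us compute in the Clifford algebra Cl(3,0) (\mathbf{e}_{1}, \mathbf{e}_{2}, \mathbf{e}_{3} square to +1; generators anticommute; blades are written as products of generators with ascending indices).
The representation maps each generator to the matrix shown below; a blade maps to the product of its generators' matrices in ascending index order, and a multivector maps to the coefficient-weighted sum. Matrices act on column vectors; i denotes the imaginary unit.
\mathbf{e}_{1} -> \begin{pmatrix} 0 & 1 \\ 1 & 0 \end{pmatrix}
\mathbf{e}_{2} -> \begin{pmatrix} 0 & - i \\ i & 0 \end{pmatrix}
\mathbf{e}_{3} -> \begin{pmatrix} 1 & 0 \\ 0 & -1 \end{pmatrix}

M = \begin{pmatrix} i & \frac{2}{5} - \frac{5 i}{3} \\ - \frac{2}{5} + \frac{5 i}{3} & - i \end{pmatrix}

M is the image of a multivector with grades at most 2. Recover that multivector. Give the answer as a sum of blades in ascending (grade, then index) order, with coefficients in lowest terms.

Method: 1, rho(e_{1}), rho(e_{2}), rho(e_{3}) form a trace-orthogonal basis of the 2x2 complex matrices (tr(X Y) = 2 if X = Y, else 0), so M = m0*1 + m1*rho(e_{1}) + m2*rho(e_{2}) + m3*rho(e_{3}) with m0 = tr(M)/2 = 0, m1 = tr(M rho(e_{1}))/2 = 0, m2 = tr(M rho(e_{2}))/2 = \frac{5}{3} + \frac{2 i}{5}, m3 = tr(M rho(e_{3}))/2 = i.
Multiplying table entries, the bivector images are rho(e_{1} e_{2}) = i*rho(e_{3}), rho(e_{1} e_{3}) = -i*rho(e_{2}), rho(e_{2} e_{3}) = i*rho(e_{1}); with real blade coefficients the real parts of m0..m3 are the coefficients of 1, e_{1}, e_{2}, e_{3} and the imaginary parts give the bivectors (e_{2} e_{3}: Im m1, e_{1} e_{3}: -Im m2, e_{1} e_{2}: Im m3).
Answer: \frac{5}{3} e_{2} + e_{1} e_{2} - \frac{2}{5} e_{1} e_{3}


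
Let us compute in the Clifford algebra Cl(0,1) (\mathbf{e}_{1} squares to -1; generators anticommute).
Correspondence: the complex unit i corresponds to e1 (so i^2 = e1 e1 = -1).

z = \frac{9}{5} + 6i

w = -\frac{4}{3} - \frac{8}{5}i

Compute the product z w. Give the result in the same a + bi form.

In blades: z = \frac{9}{5} + 6 e_{1}, w = -\frac{4}{3} - \frac{8}{5} e_{1}.
Distribute z over w term by term (generator squares from the signature, products reordered to ascending indices): (\frac{9}{5})*w = -\frac{12}{5} - \frac{72}{25} e_{1}; (6 e_{1})*w = \frac{48}{5} - 8 e_{1}.
Sum: \frac{36}{5} - \frac{272}{25} e_{1}; translating back through the correspondence:
Answer: \frac{36}{5} - \frac{272}{25}i


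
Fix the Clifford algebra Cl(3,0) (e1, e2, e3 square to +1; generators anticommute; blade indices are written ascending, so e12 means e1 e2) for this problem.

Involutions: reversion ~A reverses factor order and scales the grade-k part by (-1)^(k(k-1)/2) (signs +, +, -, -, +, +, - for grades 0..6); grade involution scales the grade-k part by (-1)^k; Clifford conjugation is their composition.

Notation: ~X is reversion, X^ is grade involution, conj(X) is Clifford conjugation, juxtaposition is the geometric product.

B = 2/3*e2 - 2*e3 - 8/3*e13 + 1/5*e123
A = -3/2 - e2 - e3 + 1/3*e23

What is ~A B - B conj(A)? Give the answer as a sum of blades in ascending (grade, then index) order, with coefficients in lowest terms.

first term: 4/3 - 13/5*e1 - 1/3*e2 + 29/9*e3 + 31/45*e12 + 21/5*e13 + 8/3*e23 - 89/30*e123
second term: -4/3 - 13/5*e1 - 5/3*e2 + 25/9*e3 - 31/45*e12 + 19/5*e13 + 8/3*e23 + 71/30*e123
Answer: 8/3 + 4/3*e2 + 4/9*e3 + 62/45*e12 + 2/5*e13 - 16/3*e123


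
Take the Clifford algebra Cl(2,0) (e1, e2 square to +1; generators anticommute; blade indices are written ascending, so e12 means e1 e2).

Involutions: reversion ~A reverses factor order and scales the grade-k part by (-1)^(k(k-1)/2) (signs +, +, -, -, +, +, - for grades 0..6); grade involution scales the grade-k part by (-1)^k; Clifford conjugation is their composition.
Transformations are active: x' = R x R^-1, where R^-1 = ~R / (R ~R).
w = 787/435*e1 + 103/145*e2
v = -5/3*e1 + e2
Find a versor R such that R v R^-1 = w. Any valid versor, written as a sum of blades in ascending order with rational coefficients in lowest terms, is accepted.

A norm check does it: q(v) = q(w) = 34/9, hence R = v + w = 62/435*e1 + 248/145*e2 realises the map — parallel part kept, (v - w)/2 negated, v carried to w.
Answer: 62/435*e1 + 248/145*e2


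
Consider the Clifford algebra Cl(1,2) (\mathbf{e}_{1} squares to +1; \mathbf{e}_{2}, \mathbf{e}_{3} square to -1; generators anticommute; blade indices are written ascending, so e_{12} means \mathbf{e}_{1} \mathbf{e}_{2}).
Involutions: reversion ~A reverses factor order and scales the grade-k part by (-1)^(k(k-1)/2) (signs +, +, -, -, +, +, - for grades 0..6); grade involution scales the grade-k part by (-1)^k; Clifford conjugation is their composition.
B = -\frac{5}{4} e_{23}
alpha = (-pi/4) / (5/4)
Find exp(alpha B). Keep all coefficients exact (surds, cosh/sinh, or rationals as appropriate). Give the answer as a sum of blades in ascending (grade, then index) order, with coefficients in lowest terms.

B^2 = (-\frac{5}{4})^2*(e_{23})^2 = \frac{25}{16}*(-1) = -\frac{25}{16} (a basis 2-blade squares to minus the product of its generators' squares).
B^2 = -\frac{25}{16} — since the square is negative, the closed form is circular: l = \frac{5}{4}, alpha*l = - \frac{\pi}{4}, so exp(alpha B) = cos(- \frac{\pi}{4}) + (sin(- \frac{\pi}{4})/(\frac{5}{4}))*B = \frac{\sqrt{2}}{2} + (- \frac{2 \sqrt{2}}{5})*B.
Answer: \frac{\sqrt{2}}{2} + \frac{\sqrt{2}}{2} e_{23}


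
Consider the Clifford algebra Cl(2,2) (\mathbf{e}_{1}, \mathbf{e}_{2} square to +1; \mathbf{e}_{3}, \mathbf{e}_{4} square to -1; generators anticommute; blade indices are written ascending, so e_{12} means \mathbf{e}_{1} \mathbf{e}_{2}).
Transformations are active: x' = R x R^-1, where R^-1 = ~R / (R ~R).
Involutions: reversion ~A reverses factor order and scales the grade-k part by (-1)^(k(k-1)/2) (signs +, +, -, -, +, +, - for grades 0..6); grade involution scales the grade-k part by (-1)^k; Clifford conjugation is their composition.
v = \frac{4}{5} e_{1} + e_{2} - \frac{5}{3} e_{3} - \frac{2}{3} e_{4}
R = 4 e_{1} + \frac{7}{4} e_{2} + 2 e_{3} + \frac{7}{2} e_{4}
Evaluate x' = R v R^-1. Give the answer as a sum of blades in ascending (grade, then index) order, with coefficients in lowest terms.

~R = 4 e_{1} + \frac{7}{4} e_{2} + 2 e_{3} + \frac{7}{2} e_{4}, and R ~R = \frac{45}{16}, so R^-1 = ~R / (\frac{45}{16}).
R v = \frac{637}{60} + \frac{13}{5} e_{12} - \frac{124}{15} e_{13} - \frac{82}{15} e_{14} - \frac{59}{12} e_{23} - \frac{14}{3} e_{24} + \frac{9}{2} e_{34}
Answer: \frac{19844}{675} e_{1} + \frac{8243}{675} e_{2} + \frac{11317}{675} e_{3} + \frac{18286}{675} e_{4}


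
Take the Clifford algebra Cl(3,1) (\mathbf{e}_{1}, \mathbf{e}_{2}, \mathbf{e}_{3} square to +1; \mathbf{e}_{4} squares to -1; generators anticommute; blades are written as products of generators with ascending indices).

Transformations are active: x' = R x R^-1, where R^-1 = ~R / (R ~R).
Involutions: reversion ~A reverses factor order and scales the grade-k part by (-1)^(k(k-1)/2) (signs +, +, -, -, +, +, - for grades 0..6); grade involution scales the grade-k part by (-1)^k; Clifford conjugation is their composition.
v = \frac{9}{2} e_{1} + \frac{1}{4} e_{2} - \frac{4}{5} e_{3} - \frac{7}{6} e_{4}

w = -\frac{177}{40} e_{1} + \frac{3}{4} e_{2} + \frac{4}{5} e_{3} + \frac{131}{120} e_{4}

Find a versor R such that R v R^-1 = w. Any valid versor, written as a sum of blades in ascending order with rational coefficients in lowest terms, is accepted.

Sketch: the shared square \frac{70529}{3600} makes R = v + w = \frac{3}{40} e_{1} + e_{2} - \frac{3}{40} e_{4} the natural versor; its sandwich fixes that direction, negates (v - w)/2, and sends v to w.
Answer: \frac{3}{40} e_{1} + e_{2} - \frac{3}{40} e_{4}


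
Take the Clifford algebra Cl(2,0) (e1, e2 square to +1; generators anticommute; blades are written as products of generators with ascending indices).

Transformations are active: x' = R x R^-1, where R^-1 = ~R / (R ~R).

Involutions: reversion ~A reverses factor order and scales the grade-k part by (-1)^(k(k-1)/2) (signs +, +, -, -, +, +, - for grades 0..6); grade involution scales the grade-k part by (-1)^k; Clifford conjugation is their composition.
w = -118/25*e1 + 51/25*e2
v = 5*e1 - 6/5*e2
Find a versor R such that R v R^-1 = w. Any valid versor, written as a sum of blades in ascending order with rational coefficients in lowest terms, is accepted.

Here q(v) = q(w) = 661/25; the classical choice R = v + w = 7/25*e1 + 21/25*e2 then realises v -> w under the sandwich.
Answer: 7/25*e1 + 21/25*e2


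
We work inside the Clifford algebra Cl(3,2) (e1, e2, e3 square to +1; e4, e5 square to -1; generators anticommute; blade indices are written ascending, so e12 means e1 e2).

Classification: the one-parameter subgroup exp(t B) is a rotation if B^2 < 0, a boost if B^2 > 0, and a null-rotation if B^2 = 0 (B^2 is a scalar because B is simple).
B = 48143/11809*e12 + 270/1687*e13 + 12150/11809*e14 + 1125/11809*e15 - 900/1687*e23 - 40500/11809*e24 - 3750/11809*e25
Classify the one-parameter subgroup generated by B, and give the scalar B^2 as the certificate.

B^2 term by term: the squares give (48143/11809)^2*(e12)^2 + (270/1687)^2*(e13)^2 + (12150/11809)^2*(e14)^2 + (1125/11809)^2*(e15)^2 + (-900/1687)^2*(e23)^2 + (-40500/11809)^2*(e24)^2 + (-3750/11809)^2*(e25)^2 = 2317748449/139452481*(-1) + 72900/2845969*(-1) + 147622500/139452481*(+1) + 1265625/139452481*(+1) + 810000/2845969*(-1) + 1640250000/139452481*(+1) + 14062500/139452481*(+1) = -4 (each basis 2-blade squares to minus the product of its generators' squares); cross terms between blades sharing an index anticommute and cancel; the commuting (index-disjoint) pairs give grade-4 terms 2*c*c'*(blade product), which cancel blade by blade — e1234: 21870000/19921783 - 21870000/19921783 = 0; e1235: 2025000/19921783 - 2025000/19921783 = 0; e1245: 91125000/139452481 - 91125000/139452481 = 0 — confirming B is simple. So B^2 = -4.
Answer: rotation, certificate B^2 = -4. Because -4 is invariant under every versor sandwich, the classification follows from its sign alone.
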